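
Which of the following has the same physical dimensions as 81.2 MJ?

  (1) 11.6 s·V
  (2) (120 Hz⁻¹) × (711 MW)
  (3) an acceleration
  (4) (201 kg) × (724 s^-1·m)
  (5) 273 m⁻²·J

(2)

Reference: J = N·m = kg·m²·s⁻².
Each option:
  (1) V·s = J·C⁻¹·s = kg·m²·s⁻²·A⁻¹
  (2) [s] · [kg·m²·s⁻³] = kg·m²·s⁻²  ← same
  (3) [acceleration] = m·s⁻²
  (4) [kg] · [m·s⁻¹] = kg·m·s⁻¹
  (5) J·m⁻² = N·m·m⁻² = kg·s⁻²
Only (2) matches kg·m²·s⁻².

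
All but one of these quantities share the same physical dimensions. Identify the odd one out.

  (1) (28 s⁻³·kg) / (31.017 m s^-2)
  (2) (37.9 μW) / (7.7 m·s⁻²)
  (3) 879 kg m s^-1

(1)

In SI base units:
  (1) [kg·s⁻³] / [m·s⁻²] = kg·m⁻¹·s⁻¹
  (2) [kg·m²·s⁻³] / [m·s⁻²] = kg·m·s⁻¹
  (3) kg·m·s⁻¹
All reduce to kg·m·s⁻¹ except (1), which is kg·m⁻¹·s⁻¹.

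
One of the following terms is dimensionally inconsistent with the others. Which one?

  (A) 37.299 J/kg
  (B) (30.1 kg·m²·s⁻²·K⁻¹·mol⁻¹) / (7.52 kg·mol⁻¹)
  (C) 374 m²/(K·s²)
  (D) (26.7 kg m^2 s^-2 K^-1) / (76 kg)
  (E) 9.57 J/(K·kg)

Work out the base dimensions of each:
  (A) J·kg⁻¹ = N·m·kg⁻¹ = m²·s⁻²
  (B) [kg·m²·s⁻²·K⁻¹·mol⁻¹] / [kg·mol⁻¹] = m²·s⁻²·K⁻¹
  (C) m²·s⁻²·K⁻¹
  (D) [kg·m²·s⁻²·K⁻¹] / [kg] = m²·s⁻²·K⁻¹
  (E) J·kg⁻¹·K⁻¹ = N·m·kg⁻¹·K⁻¹ = m²·s⁻²·K⁻¹
All reduce to m²·s⁻²·K⁻¹ except (A), which is m²·s⁻².

(A)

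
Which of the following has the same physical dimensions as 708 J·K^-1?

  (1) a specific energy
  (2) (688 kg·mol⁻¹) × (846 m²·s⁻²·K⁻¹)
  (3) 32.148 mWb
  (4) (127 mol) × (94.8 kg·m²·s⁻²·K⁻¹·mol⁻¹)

Reference: J·K⁻¹ = N·m·K⁻¹ = kg·m²·s⁻²·K⁻¹.
Each option:
  (1) [specific energy] = m²·s⁻²
  (2) [kg·mol⁻¹] · [m²·s⁻²·K⁻¹] = kg·m²·s⁻²·K⁻¹·mol⁻¹
  (3) Wb = V·s = kg·m²·s⁻²·A⁻¹
  (4) [mol] · [kg·m²·s⁻²·K⁻¹·mol⁻¹] = kg·m²·s⁻²·K⁻¹  ← same
Only (4) matches kg·m²·s⁻²·K⁻¹.

(4)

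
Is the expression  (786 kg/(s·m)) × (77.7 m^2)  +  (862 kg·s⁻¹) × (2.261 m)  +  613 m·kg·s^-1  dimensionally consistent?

Reduce each to base SI dimensions:
  (786 kg/(s·m)) × (77.7 m^2):  [kg·m⁻¹·s⁻¹] · [m²] = kg·m·s⁻¹
  (862 kg·s⁻¹) × (2.261 m):  [kg·s⁻¹] · [m] = kg·m·s⁻¹
  613 m·kg·s^-1:  kg·m·s⁻¹
Every term reduces to kg·m·s⁻¹.

Yes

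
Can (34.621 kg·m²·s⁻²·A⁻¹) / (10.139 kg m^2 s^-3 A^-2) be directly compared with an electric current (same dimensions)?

In SI base units:
  (34.621 kg·m²·s⁻²·A⁻¹) / (10.139 kg m^2 s^-3 A^-2):  [kg·m²·s⁻²·A⁻¹] / [kg·m²·s⁻³·A⁻²] = s·A
  an electric current:  [electric current] = A
s·A ≠ A, so they cannot be added.

No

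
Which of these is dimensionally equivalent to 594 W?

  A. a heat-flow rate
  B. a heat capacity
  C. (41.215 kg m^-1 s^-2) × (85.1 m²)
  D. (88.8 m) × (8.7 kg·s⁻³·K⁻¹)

Reference: W = J·s⁻¹ = kg·m²·s⁻³.
Each option:
  A. [heat-flow rate] = kg·m²·s⁻³  ← same
  B. [heat capacity] = kg·m²·s⁻²·K⁻¹
  C. [kg·m⁻¹·s⁻²] · [m²] = kg·m·s⁻²
  D. [m] · [kg·s⁻³·K⁻¹] = kg·m·s⁻³·K⁻¹
Only A. matches kg·m²·s⁻³.

A.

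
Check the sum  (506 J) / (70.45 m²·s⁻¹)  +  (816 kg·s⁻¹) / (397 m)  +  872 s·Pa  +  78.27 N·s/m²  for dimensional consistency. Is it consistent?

Work out the base dimensions of each:
  (506 J) / (70.45 m²·s⁻¹):  [kg·m²·s⁻²] / [m²·s⁻¹] = kg·s⁻¹
  (816 kg·s⁻¹) / (397 m):  [kg·s⁻¹] / [m] = kg·m⁻¹·s⁻¹
  872 s·Pa:  Pa·s = N·m⁻²·s = kg·m⁻¹·s⁻¹
  78.27 N·s/m²:  N·s·m⁻² = kg·m·s⁻²·s·m⁻² = kg·m⁻¹·s⁻¹
The terms do not share a single dimension (kg·m⁻¹·s⁻¹ vs kg·s⁻¹).

No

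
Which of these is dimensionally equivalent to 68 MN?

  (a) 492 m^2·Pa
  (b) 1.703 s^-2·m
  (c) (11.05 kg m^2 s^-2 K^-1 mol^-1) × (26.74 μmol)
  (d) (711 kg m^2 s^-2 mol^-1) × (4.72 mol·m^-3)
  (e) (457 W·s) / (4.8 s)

Reference: N = kg·m·s⁻².
Each option:
  (a) Pa·m² = N·m⁻²·m² = kg·m·s⁻²  ← same
  (b) m·s⁻²
  (c) [kg·m²·s⁻²·K⁻¹·mol⁻¹] · [mol] = kg·m²·s⁻²·K⁻¹
  (d) [kg·m²·s⁻²·mol⁻¹] · [m⁻³·mol] = kg·m⁻¹·s⁻²
  (e) [kg·m²·s⁻²] / [s] = kg·m²·s⁻³
Only (a) matches kg·m·s⁻².

(a)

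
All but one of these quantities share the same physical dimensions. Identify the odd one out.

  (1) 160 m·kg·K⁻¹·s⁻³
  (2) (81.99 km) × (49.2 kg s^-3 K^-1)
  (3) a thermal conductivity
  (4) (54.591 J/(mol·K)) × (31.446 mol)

(4)

Dimensions:
  (1) kg·m·s⁻³·K⁻¹
  (2) [m] · [kg·s⁻³·K⁻¹] = kg·m·s⁻³·K⁻¹
  (3) [thermal conductivity] = kg·m·s⁻³·K⁻¹
  (4) [kg·m²·s⁻²·K⁻¹·mol⁻¹] · [mol] = kg·m²·s⁻²·K⁻¹
All reduce to kg·m·s⁻³·K⁻¹ except (4), which is kg·m²·s⁻²·K⁻¹.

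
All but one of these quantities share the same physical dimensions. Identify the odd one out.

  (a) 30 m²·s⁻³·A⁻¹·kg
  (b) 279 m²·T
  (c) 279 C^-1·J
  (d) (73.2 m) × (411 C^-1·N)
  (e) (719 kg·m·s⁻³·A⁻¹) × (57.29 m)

(b)

In SI base units:
  (a) kg·m²·s⁻³·A⁻¹
  (b) T·m² = Wb·m⁻²·m² = kg·m²·s⁻²·A⁻¹
  (c) J·C⁻¹ = N·m·(s·A)⁻¹ = kg·m²·s⁻³·A⁻¹
  (d) [m] · [kg·m·s⁻³·A⁻¹] = kg·m²·s⁻³·A⁻¹
  (e) [kg·m·s⁻³·A⁻¹] · [m] = kg·m²·s⁻³·A⁻¹
All reduce to kg·m²·s⁻³·A⁻¹ except (b), which is kg·m²·s⁻²·A⁻¹.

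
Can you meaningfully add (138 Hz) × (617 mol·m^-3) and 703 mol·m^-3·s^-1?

Work out the base dimensions of each:
  (138 Hz) × (617 mol·m^-3):  [s⁻¹] · [m⁻³·mol] = m⁻³·s⁻¹·mol
  703 mol·m^-3·s^-1:  mol·m⁻³·s⁻¹ = m⁻³·s⁻¹·mol
Both are m⁻³·s⁻¹·mol, so they have the same dimensions and can be added.

Yes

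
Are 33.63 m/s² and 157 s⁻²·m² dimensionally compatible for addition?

Expand each in SI base units:
  33.63 m/s²:  m·s⁻²
  157 s⁻²·m²:  m²·s⁻²
m·s⁻² ≠ m²·s⁻², so they cannot be added.

No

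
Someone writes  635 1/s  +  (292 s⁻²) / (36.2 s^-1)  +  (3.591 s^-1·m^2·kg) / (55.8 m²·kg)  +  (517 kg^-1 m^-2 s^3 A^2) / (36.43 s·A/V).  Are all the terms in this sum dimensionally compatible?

In SI base units:
  635 1/s:  s⁻¹
  (292 s⁻²) / (36.2 s^-1):  [s⁻²] / [s⁻¹] = s⁻¹
  (3.591 s^-1·m^2·kg) / (55.8 m²·kg):  [kg·m²·s⁻¹] / [kg·m²] = s⁻¹
  (517 kg^-1 m^-2 s^3 A^2) / (36.43 s·A/V):  [kg⁻¹·m⁻²·s³·A²] / [kg⁻¹·m⁻²·s⁴·A²] = s⁻¹
Every term reduces to s⁻¹.

Yes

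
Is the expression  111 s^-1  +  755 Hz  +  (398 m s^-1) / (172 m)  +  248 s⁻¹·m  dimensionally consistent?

No

Expand each in SI base units:
  111 s^-1:  s⁻¹
  755 Hz:  Hz = s⁻¹
  (398 m s^-1) / (172 m):  [m·s⁻¹] / [m] = s⁻¹
  248 s⁻¹·m:  m·s⁻¹
The terms do not share a single dimension (m·s⁻¹ vs s⁻¹).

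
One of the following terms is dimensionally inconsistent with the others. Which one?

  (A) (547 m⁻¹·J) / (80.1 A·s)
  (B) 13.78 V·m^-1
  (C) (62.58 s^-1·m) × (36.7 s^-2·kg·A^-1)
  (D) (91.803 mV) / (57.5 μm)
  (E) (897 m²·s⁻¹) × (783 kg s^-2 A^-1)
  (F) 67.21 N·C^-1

Expand each in SI base units:
  (A) [kg·m·s⁻²] / [s·A] = kg·m·s⁻³·A⁻¹
  (B) V·m⁻¹ = J·C⁻¹·m⁻¹ = kg·m·s⁻³·A⁻¹
  (C) [m·s⁻¹] · [kg·s⁻²·A⁻¹] = kg·m·s⁻³·A⁻¹
  (D) [kg·m²·s⁻³·A⁻¹] / [m] = kg·m·s⁻³·A⁻¹
  (E) [m²·s⁻¹] · [kg·s⁻²·A⁻¹] = kg·m²·s⁻³·A⁻¹
  (F) N·C⁻¹ = kg·m·s⁻²·(s·A)⁻¹ = kg·m·s⁻³·A⁻¹
All reduce to kg·m·s⁻³·A⁻¹ except (E), which is kg·m²·s⁻³·A⁻¹.

(E)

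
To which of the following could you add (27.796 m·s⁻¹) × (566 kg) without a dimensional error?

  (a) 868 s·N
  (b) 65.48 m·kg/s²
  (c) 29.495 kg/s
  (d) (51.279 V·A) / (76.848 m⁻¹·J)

Reference: [m·s⁻¹] · [kg] = kg·m·s⁻¹.
Each option:
  (a) N·s = kg·m·s⁻²·s = kg·m·s⁻¹  ← same
  (b) kg·m·s⁻²
  (c) kg·s⁻¹
  (d) [kg·m²·s⁻³] / [kg·m·s⁻²] = m·s⁻¹
Only (a) matches kg·m·s⁻¹.

(a)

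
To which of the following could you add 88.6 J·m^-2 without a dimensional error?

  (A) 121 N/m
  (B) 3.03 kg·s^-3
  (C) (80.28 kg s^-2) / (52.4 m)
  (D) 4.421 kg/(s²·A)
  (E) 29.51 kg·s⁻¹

(A)

Reference: J·m⁻² = N·m·m⁻² = kg·s⁻².
Each option:
  (A) N·m⁻¹ = kg·m·s⁻²·m⁻¹ = kg·s⁻²  ← same
  (B) kg·s⁻³
  (C) [kg·s⁻²] / [m] = kg·m⁻¹·s⁻²
  (D) kg·s⁻²·A⁻¹
  (E) kg·s⁻¹
Only (A) matches kg·s⁻².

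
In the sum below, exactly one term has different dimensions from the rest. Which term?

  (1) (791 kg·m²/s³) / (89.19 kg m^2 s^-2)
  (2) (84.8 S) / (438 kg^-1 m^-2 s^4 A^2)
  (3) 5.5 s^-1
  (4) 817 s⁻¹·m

Dimensions:
  (1) [kg·m²·s⁻³] / [kg·m²·s⁻²] = s⁻¹
  (2) [kg⁻¹·m⁻²·s³·A²] / [kg⁻¹·m⁻²·s⁴·A²] = s⁻¹
  (3) s⁻¹
  (4) m·s⁻¹
All reduce to s⁻¹ except (4), which is m·s⁻¹.

(4)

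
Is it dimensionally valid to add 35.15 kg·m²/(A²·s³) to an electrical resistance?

Yes

Dimensions:
  35.15 kg·m²/(A²·s³):  kg·m²·s⁻³·A⁻²
  an electrical resistance:  [electrical resistance] = kg·m²·s⁻³·A⁻²
Both are kg·m²·s⁻³·A⁻², so they have the same dimensions and can be added.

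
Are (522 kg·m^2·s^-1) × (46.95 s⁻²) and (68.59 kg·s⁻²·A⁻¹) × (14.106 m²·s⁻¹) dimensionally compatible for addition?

No

Dimensions:
  (522 kg·m^2·s^-1) × (46.95 s⁻²):  [kg·m²·s⁻¹] · [s⁻²] = kg·m²·s⁻³
  (68.59 kg·s⁻²·A⁻¹) × (14.106 m²·s⁻¹):  [kg·s⁻²·A⁻¹] · [m²·s⁻¹] = kg·m²·s⁻³·A⁻¹
kg·m²·s⁻³ ≠ kg·m²·s⁻³·A⁻¹, so they cannot be added.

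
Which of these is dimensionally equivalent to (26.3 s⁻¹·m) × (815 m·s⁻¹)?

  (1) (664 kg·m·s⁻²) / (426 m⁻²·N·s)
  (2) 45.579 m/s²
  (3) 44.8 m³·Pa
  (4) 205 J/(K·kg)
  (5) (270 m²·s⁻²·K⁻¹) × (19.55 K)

(5)

Reference: [m·s⁻¹] · [m·s⁻¹] = m²·s⁻².
Each option:
  (1) [kg·m·s⁻²] / [kg·m⁻¹·s⁻¹] = m²·s⁻¹
  (2) m·s⁻²
  (3) Pa·m³ = N·m⁻²·m³ = kg·m²·s⁻²
  (4) J·kg⁻¹·K⁻¹ = N·m·kg⁻¹·K⁻¹ = m²·s⁻²·K⁻¹
  (5) [m²·s⁻²·K⁻¹] · [K] = m²·s⁻²  ← same
Only (5) matches m²·s⁻².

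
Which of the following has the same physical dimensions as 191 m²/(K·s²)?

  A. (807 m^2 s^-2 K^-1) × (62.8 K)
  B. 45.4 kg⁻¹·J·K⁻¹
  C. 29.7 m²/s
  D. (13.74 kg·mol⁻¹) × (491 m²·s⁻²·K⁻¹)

B.

Reference: m²·s⁻²·K⁻¹.
Each option:
  A. [m²·s⁻²·K⁻¹] · [K] = m²·s⁻²
  B. J·kg⁻¹·K⁻¹ = N·m·kg⁻¹·K⁻¹ = m²·s⁻²·K⁻¹  ← same
  C. m²·s⁻¹
  D. [kg·mol⁻¹] · [m²·s⁻²·K⁻¹] = kg·m²·s⁻²·K⁻¹·mol⁻¹
Only B. matches m²·s⁻²·K⁻¹.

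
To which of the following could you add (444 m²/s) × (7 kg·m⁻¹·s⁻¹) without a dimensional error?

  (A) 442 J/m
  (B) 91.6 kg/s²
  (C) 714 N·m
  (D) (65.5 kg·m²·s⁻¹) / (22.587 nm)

(A)

Reference: [m²·s⁻¹] · [kg·m⁻¹·s⁻¹] = kg·m·s⁻².
Each option:
  (A) J·m⁻¹ = N·m·m⁻¹ = kg·m·s⁻²  ← same
  (B) kg·s⁻²
  (C) N·m = kg·m·s⁻²·m = kg·m²·s⁻²
  (D) [kg·m²·s⁻¹] / [m] = kg·m·s⁻¹
Only (A) matches kg·m·s⁻².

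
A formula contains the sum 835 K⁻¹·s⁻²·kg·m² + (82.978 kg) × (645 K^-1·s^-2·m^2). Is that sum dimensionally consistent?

Yes

Work out the base dimensions of each:
  835 K⁻¹·s⁻²·kg·m²:  kg·m²·s⁻²·K⁻¹
  (82.978 kg) × (645 K^-1·s^-2·m^2):  [kg] · [m²·s⁻²·K⁻¹] = kg·m²·s⁻²·K⁻¹
Both are kg·m²·s⁻²·K⁻¹, so they have the same dimensions and can be added.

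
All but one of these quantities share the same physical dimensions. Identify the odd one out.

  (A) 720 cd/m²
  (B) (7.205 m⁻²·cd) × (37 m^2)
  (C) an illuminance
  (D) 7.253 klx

Reduce each to base SI dimensions:
  (A) cd·m⁻² = m⁻²·cd
  (B) [m⁻²·cd] · [m²] = cd
  (C) [illuminance] = m⁻²·cd
  (D) lx = lm·m⁻² = m⁻²·cd
All reduce to m⁻²·cd except (B), which is cd.

(B)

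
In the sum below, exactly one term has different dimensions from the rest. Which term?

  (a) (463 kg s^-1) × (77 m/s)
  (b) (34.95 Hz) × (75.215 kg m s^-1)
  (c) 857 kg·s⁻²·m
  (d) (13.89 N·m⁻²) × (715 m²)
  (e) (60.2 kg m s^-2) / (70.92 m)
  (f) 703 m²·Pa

Work out the base dimensions of each:
  (a) [kg·s⁻¹] · [m·s⁻¹] = kg·m·s⁻²
  (b) [s⁻¹] · [kg·m·s⁻¹] = kg·m·s⁻²
  (c) kg·m·s⁻²
  (d) [kg·m⁻¹·s⁻²] · [m²] = kg·m·s⁻²
  (e) [kg·m·s⁻²] / [m] = kg·s⁻²
  (f) Pa·m² = N·m⁻²·m² = kg·m·s⁻²
All reduce to kg·m·s⁻² except (e), which is kg·s⁻².

(e)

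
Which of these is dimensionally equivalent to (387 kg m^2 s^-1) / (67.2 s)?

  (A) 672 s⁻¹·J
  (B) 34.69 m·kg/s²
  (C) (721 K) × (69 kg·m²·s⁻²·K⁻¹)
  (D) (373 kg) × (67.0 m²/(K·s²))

(C)

Reference: [kg·m²·s⁻¹] / [s] = kg·m²·s⁻².
Each option:
  (A) J·s⁻¹ = N·m·s⁻¹ = kg·m²·s⁻³
  (B) kg·m·s⁻²
  (C) [K] · [kg·m²·s⁻²·K⁻¹] = kg·m²·s⁻²  ← same
  (D) [kg] · [m²·s⁻²·K⁻¹] = kg·m²·s⁻²·K⁻¹
Only (C) matches kg·m²·s⁻².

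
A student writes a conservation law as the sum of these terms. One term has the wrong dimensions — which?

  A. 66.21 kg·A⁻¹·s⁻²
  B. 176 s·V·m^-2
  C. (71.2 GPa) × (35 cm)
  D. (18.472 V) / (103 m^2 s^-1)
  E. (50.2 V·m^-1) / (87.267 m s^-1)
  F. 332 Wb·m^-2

Reduce each to base SI dimensions:
  A. kg·s⁻²·A⁻¹
  B. V·s·m⁻² = J·C⁻¹·s·m⁻² = kg·s⁻²·A⁻¹
  C. [kg·m⁻¹·s⁻²] · [m] = kg·s⁻²
  D. [kg·m²·s⁻³·A⁻¹] / [m²·s⁻¹] = kg·s⁻²·A⁻¹
  E. [kg·m·s⁻³·A⁻¹] / [m·s⁻¹] = kg·s⁻²·A⁻¹
  F. Wb·m⁻² = V·s·m⁻² = kg·s⁻²·A⁻¹
All reduce to kg·s⁻²·A⁻¹ except C., which is kg·s⁻².

C.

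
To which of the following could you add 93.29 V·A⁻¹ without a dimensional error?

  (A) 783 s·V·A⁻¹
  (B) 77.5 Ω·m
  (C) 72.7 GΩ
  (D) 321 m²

(C)

Reference: V·A⁻¹ = J·C⁻¹·A⁻¹ = kg·m²·s⁻³·A⁻².
Each option:
  (A) V·s·A⁻¹ = J·C⁻¹·s·A⁻¹ = kg·m²·s⁻²·A⁻²
  (B) Ω·m = V·A⁻¹·m = kg·m³·s⁻³·A⁻²
  (C) Ω = V·A⁻¹ = kg·m²·s⁻³·A⁻²  ← same
  (D) m²
Only (C) matches kg·m²·s⁻³·A⁻².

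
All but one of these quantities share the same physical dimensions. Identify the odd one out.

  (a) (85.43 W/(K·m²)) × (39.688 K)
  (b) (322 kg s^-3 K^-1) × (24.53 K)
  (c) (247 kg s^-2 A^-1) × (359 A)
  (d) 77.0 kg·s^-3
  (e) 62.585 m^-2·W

Reduce each to base SI dimensions:
  (a) [kg·s⁻³·K⁻¹] · [K] = kg·s⁻³
  (b) [kg·s⁻³·K⁻¹] · [K] = kg·s⁻³
  (c) [kg·s⁻²·A⁻¹] · [A] = kg·s⁻²
  (d) kg·s⁻³
  (e) W·m⁻² = J·s⁻¹·m⁻² = kg·s⁻³
All reduce to kg·s⁻³ except (c), which is kg·s⁻².

(c)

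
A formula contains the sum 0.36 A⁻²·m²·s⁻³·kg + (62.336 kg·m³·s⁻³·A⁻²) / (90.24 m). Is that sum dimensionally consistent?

Yes

Expand each in SI base units:
  0.36 A⁻²·m²·s⁻³·kg:  kg·m²·s⁻³·A⁻²
  (62.336 kg·m³·s⁻³·A⁻²) / (90.24 m):  [kg·m³·s⁻³·A⁻²] / [m] = kg·m²·s⁻³·A⁻²
Both are kg·m²·s⁻³·A⁻², so they have the same dimensions and can be added.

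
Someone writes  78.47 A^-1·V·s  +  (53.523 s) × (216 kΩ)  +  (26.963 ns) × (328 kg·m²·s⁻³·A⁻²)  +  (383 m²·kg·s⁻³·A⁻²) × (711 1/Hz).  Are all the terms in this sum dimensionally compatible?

Yes

Expand each in SI base units:
  78.47 A^-1·V·s:  V·s·A⁻¹ = J·C⁻¹·s·A⁻¹ = kg·m²·s⁻²·A⁻²
  (53.523 s) × (216 kΩ):  [s] · [kg·m²·s⁻³·A⁻²] = kg·m²·s⁻²·A⁻²
  (26.963 ns) × (328 kg·m²·s⁻³·A⁻²):  [s] · [kg·m²·s⁻³·A⁻²] = kg·m²·s⁻²·A⁻²
  (383 m²·kg·s⁻³·A⁻²) × (711 1/Hz):  [kg·m²·s⁻³·A⁻²] · [s] = kg·m²·s⁻²·A⁻²
Every term reduces to kg·m²·s⁻²·A⁻².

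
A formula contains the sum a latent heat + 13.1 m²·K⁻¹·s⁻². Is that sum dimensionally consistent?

In SI base units:
  a latent heat:  [latent heat] = m²·s⁻²
  13.1 m²·K⁻¹·s⁻²:  m²·s⁻²·K⁻¹
m²·s⁻² ≠ m²·s⁻²·K⁻¹, so they cannot be added.

No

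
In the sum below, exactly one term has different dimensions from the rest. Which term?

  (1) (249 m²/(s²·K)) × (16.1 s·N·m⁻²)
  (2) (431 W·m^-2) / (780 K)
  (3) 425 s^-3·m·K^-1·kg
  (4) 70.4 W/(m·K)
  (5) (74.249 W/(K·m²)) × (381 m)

Dimensions:
  (1) [m²·s⁻²·K⁻¹] · [kg·m⁻¹·s⁻¹] = kg·m·s⁻³·K⁻¹
  (2) [kg·s⁻³] / [K] = kg·s⁻³·K⁻¹
  (3) kg·m·s⁻³·K⁻¹
  (4) W·m⁻¹·K⁻¹ = J·s⁻¹·m⁻¹·K⁻¹ = kg·m·s⁻³·K⁻¹
  (5) [kg·s⁻³·K⁻¹] · [m] = kg·m·s⁻³·K⁻¹
All reduce to kg·m·s⁻³·K⁻¹ except (2), which is kg·s⁻³·K⁻¹.

(2)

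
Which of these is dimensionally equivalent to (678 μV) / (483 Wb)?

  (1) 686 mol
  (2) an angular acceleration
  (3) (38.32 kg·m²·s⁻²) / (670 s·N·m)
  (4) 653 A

Reference: [kg·m²·s⁻³·A⁻¹] / [kg·m²·s⁻²·A⁻¹] = s⁻¹.
Each option:
  (1) mol
  (2) [angular acceleration] = s⁻²
  (3) [kg·m²·s⁻²] / [kg·m²·s⁻¹] = s⁻¹  ← same
  (4) A
Only (3) matches s⁻¹.

(3)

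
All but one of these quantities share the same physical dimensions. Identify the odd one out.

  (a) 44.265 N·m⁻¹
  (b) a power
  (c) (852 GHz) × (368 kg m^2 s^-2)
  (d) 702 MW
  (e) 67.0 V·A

(a)

In SI base units:
  (a) N·m⁻¹ = kg·m·s⁻²·m⁻¹ = kg·s⁻²
  (b) [power] = kg·m²·s⁻³
  (c) [s⁻¹] · [kg·m²·s⁻²] = kg·m²·s⁻³
  (d) W = J·s⁻¹ = kg·m²·s⁻³
  (e) V·A = J·C⁻¹·A = kg·m²·s⁻³
All reduce to kg·m²·s⁻³ except (a), which is kg·s⁻².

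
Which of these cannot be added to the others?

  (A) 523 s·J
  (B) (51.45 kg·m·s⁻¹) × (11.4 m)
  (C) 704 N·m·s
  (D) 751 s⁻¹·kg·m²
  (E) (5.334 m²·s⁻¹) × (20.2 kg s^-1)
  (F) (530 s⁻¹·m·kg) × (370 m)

Dimensions:
  (A) J·s = N·m·s = kg·m²·s⁻¹
  (B) [kg·m·s⁻¹] · [m] = kg·m²·s⁻¹
  (C) N·m·s = kg·m·s⁻²·m·s = kg·m²·s⁻¹
  (D) kg·m²·s⁻¹
  (E) [m²·s⁻¹] · [kg·s⁻¹] = kg·m²·s⁻²
  (F) [kg·m·s⁻¹] · [m] = kg·m²·s⁻¹
All reduce to kg·m²·s⁻¹ except (E), which is kg·m²·s⁻².

(E)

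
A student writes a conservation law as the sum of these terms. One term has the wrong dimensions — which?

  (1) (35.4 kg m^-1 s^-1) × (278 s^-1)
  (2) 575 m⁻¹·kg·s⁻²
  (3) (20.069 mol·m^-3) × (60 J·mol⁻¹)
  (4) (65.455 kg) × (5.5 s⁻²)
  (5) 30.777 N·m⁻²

(4)

In SI base units:
  (1) [kg·m⁻¹·s⁻¹] · [s⁻¹] = kg·m⁻¹·s⁻²
  (2) kg·m⁻¹·s⁻²
  (3) [m⁻³·mol] · [kg·m²·s⁻²·mol⁻¹] = kg·m⁻¹·s⁻²
  (4) [kg] · [s⁻²] = kg·s⁻²
  (5) N·m⁻² = kg·m·s⁻²·m⁻² = kg·m⁻¹·s⁻²
All reduce to kg·m⁻¹·s⁻² except (4), which is kg·s⁻².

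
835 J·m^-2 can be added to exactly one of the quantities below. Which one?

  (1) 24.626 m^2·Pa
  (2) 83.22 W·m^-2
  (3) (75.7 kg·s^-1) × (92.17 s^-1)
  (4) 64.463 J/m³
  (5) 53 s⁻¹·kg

Reference: J·m⁻² = N·m·m⁻² = kg·s⁻².
Each option:
  (1) Pa·m² = N·m⁻²·m² = kg·m·s⁻²
  (2) W·m⁻² = J·s⁻¹·m⁻² = kg·s⁻³
  (3) [kg·s⁻¹] · [s⁻¹] = kg·s⁻²  ← same
  (4) J·m⁻³ = N·m·m⁻³ = kg·m⁻¹·s⁻²
  (5) kg·s⁻¹
Only (3) matches kg·s⁻².

(3)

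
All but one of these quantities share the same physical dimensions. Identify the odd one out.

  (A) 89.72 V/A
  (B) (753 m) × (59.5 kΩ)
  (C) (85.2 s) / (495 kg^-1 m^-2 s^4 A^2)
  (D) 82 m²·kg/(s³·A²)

(B)

Dimensions:
  (A) V·A⁻¹ = J·C⁻¹·A⁻¹ = kg·m²·s⁻³·A⁻²
  (B) [m] · [kg·m²·s⁻³·A⁻²] = kg·m³·s⁻³·A⁻²
  (C) [s] / [kg⁻¹·m⁻²·s⁴·A²] = kg·m²·s⁻³·A⁻²
  (D) kg·m²·s⁻³·A⁻²
All reduce to kg·m²·s⁻³·A⁻² except (B), which is kg·m³·s⁻³·A⁻².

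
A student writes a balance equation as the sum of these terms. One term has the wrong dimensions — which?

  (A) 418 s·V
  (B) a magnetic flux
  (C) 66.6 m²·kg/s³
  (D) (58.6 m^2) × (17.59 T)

(C)

Expand each in SI base units:
  (A) V·s = J·C⁻¹·s = kg·m²·s⁻²·A⁻¹
  (B) [magnetic flux] = kg·m²·s⁻²·A⁻¹
  (C) kg·m²·s⁻³
  (D) [m²] · [kg·s⁻²·A⁻¹] = kg·m²·s⁻²·A⁻¹
All reduce to kg·m²·s⁻²·A⁻¹ except (C), which is kg·m²·s⁻³.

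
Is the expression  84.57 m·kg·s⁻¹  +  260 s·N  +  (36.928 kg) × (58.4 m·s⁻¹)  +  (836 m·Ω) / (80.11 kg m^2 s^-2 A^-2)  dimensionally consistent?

No

Dimensions:
  84.57 m·kg·s⁻¹:  kg·m·s⁻¹
  260 s·N:  N·s = kg·m·s⁻²·s = kg·m·s⁻¹
  (36.928 kg) × (58.4 m·s⁻¹):  [kg] · [m·s⁻¹] = kg·m·s⁻¹
  (836 m·Ω) / (80.11 kg m^2 s^-2 A^-2):  [kg·m³·s⁻³·A⁻²] / [kg·m²·s⁻²·A⁻²] = m·s⁻¹
The terms do not share a single dimension (kg·m·s⁻¹ vs m·s⁻¹).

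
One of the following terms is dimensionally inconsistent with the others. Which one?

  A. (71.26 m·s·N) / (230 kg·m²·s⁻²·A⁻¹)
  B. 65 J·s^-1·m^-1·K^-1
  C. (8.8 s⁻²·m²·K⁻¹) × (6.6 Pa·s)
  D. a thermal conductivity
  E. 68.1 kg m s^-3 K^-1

A.

Dimensions:
  A. [kg·m²·s⁻¹] / [kg·m²·s⁻²·A⁻¹] = s·A
  B. J·s⁻¹·m⁻¹·K⁻¹ = N·m·s⁻¹·m⁻¹·K⁻¹ = kg·m·s⁻³·K⁻¹
  C. [m²·s⁻²·K⁻¹] · [kg·m⁻¹·s⁻¹] = kg·m·s⁻³·K⁻¹
  D. [thermal conductivity] = kg·m·s⁻³·K⁻¹
  E. kg·m·s⁻³·K⁻¹
All reduce to kg·m·s⁻³·K⁻¹ except A., which is s·A.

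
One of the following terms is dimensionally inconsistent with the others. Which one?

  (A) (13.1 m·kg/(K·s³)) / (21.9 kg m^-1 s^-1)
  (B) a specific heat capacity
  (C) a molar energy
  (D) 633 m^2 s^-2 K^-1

Dimensions:
  (A) [kg·m·s⁻³·K⁻¹] / [kg·m⁻¹·s⁻¹] = m²·s⁻²·K⁻¹
  (B) [specific heat capacity] = m²·s⁻²·K⁻¹
  (C) [molar energy] = kg·m²·s⁻²·mol⁻¹
  (D) m²·s⁻²·K⁻¹
All reduce to m²·s⁻²·K⁻¹ except (C), which is kg·m²·s⁻²·mol⁻¹.

(C)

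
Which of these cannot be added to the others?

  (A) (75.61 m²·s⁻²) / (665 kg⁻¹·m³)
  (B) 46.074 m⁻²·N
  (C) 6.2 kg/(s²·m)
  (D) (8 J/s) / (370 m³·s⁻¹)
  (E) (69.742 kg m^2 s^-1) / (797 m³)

(E)

In SI base units:
  (A) [m²·s⁻²] / [kg⁻¹·m³] = kg·m⁻¹·s⁻²
  (B) N·m⁻² = kg·m·s⁻²·m⁻² = kg·m⁻¹·s⁻²
  (C) kg·m⁻¹·s⁻²
  (D) [kg·m²·s⁻³] / [m³·s⁻¹] = kg·m⁻¹·s⁻²
  (E) [kg·m²·s⁻¹] / [m³] = kg·m⁻¹·s⁻¹
All reduce to kg·m⁻¹·s⁻² except (E), which is kg·m⁻¹·s⁻¹.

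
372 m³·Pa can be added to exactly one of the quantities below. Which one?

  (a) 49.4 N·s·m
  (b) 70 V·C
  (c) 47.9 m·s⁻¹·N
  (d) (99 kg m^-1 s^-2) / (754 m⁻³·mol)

Reference: Pa·m³ = N·m⁻²·m³ = kg·m²·s⁻².
Each option:
  (a) N·m·s = kg·m·s⁻²·m·s = kg·m²·s⁻¹
  (b) C·V = s·A·J·C⁻¹ = kg·m²·s⁻²  ← same
  (c) N·m·s⁻¹ = kg·m·s⁻²·m·s⁻¹ = kg·m²·s⁻³
  (d) [kg·m⁻¹·s⁻²] / [m⁻³·mol] = kg·m²·s⁻²·mol⁻¹
Only (b) matches kg·m²·s⁻².

(b)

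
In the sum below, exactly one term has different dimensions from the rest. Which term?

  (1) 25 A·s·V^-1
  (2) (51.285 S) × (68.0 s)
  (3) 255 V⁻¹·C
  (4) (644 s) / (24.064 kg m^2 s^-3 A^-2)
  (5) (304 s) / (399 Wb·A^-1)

(5)

Expand each in SI base units:
  (1) A·s·V⁻¹ = A·s·(J·C⁻¹)⁻¹ = kg⁻¹·m⁻²·s⁴·A²
  (2) [kg⁻¹·m⁻²·s³·A²] · [s] = kg⁻¹·m⁻²·s⁴·A²
  (3) C·V⁻¹ = s·A·(J·C⁻¹)⁻¹ = kg⁻¹·m⁻²·s⁴·A²
  (4) [s] / [kg·m²·s⁻³·A⁻²] = kg⁻¹·m⁻²·s⁴·A²
  (5) [s] / [kg·m²·s⁻²·A⁻²] = kg⁻¹·m⁻²·s³·A²
All reduce to kg⁻¹·m⁻²·s⁴·A² except (5), which is kg⁻¹·m⁻²·s³·A².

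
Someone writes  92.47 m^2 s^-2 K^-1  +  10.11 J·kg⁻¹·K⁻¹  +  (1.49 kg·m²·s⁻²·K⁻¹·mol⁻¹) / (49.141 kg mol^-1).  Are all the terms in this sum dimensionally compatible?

Yes

In SI base units:
  92.47 m^2 s^-2 K^-1:  m²·s⁻²·K⁻¹
  10.11 J·kg⁻¹·K⁻¹:  J·kg⁻¹·K⁻¹ = N·m·kg⁻¹·K⁻¹ = m²·s⁻²·K⁻¹
  (1.49 kg·m²·s⁻²·K⁻¹·mol⁻¹) / (49.141 kg mol^-1):  [kg·m²·s⁻²·K⁻¹·mol⁻¹] / [kg·mol⁻¹] = m²·s⁻²·K⁻¹
Every term reduces to m²·s⁻²·K⁻¹.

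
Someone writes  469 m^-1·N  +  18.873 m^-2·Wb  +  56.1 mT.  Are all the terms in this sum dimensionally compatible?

No

Work out the base dimensions of each:
  469 m^-1·N:  N·m⁻¹ = kg·m·s⁻²·m⁻¹ = kg·s⁻²
  18.873 m^-2·Wb:  Wb·m⁻² = V·s·m⁻² = kg·s⁻²·A⁻¹
  56.1 mT:  T = Wb·m⁻² = kg·s⁻²·A⁻¹
The terms do not share a single dimension (kg·s⁻² vs kg·s⁻²·A⁻¹).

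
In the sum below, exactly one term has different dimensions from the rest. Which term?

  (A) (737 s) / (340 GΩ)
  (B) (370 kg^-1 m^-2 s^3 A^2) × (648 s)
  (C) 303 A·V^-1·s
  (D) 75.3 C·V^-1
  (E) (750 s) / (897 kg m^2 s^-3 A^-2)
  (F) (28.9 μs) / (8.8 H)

(F)

In SI base units:
  (A) [s] / [kg·m²·s⁻³·A⁻²] = kg⁻¹·m⁻²·s⁴·A²
  (B) [kg⁻¹·m⁻²·s³·A²] · [s] = kg⁻¹·m⁻²·s⁴·A²
  (C) A·s·V⁻¹ = A·s·(J·C⁻¹)⁻¹ = kg⁻¹·m⁻²·s⁴·A²
  (D) C·V⁻¹ = s·A·(J·C⁻¹)⁻¹ = kg⁻¹·m⁻²·s⁴·A²
  (E) [s] / [kg·m²·s⁻³·A⁻²] = kg⁻¹·m⁻²·s⁴·A²
  (F) [s] / [kg·m²·s⁻²·A⁻²] = kg⁻¹·m⁻²·s³·A²
All reduce to kg⁻¹·m⁻²·s⁴·A² except (F), which is kg⁻¹·m⁻²·s³·A².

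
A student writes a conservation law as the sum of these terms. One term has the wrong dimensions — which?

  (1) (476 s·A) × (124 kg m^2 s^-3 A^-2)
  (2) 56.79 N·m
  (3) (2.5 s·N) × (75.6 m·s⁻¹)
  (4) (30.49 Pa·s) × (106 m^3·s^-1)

Expand each in SI base units:
  (1) [s·A] · [kg·m²·s⁻³·A⁻²] = kg·m²·s⁻²·A⁻¹
  (2) N·m = kg·m·s⁻²·m = kg·m²·s⁻²
  (3) [kg·m·s⁻¹] · [m·s⁻¹] = kg·m²·s⁻²
  (4) [kg·m⁻¹·s⁻¹] · [m³·s⁻¹] = kg·m²·s⁻²
All reduce to kg·m²·s⁻² except (1), which is kg·m²·s⁻²·A⁻¹.

(1)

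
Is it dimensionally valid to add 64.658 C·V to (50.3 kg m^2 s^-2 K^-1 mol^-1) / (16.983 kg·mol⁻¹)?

No

Dimensions:
  64.658 C·V:  C·V = s·A·J·C⁻¹ = kg·m²·s⁻²
  (50.3 kg m^2 s^-2 K^-1 mol^-1) / (16.983 kg·mol⁻¹):  [kg·m²·s⁻²·K⁻¹·mol⁻¹] / [kg·mol⁻¹] = m²·s⁻²·K⁻¹
kg·m²·s⁻² ≠ m²·s⁻²·K⁻¹, so they cannot be added.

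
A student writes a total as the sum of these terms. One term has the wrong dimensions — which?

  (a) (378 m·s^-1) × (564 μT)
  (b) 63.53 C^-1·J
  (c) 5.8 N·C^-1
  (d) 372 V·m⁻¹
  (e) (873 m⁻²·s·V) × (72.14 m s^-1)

Expand each in SI base units:
  (a) [m·s⁻¹] · [kg·s⁻²·A⁻¹] = kg·m·s⁻³·A⁻¹
  (b) J·C⁻¹ = N·m·(s·A)⁻¹ = kg·m²·s⁻³·A⁻¹
  (c) N·C⁻¹ = kg·m·s⁻²·(s·A)⁻¹ = kg·m·s⁻³·A⁻¹
  (d) V·m⁻¹ = J·C⁻¹·m⁻¹ = kg·m·s⁻³·A⁻¹
  (e) [kg·s⁻²·A⁻¹] · [m·s⁻¹] = kg·m·s⁻³·A⁻¹
All reduce to kg·m·s⁻³·A⁻¹ except (b), which is kg·m²·s⁻³·A⁻¹.

(b)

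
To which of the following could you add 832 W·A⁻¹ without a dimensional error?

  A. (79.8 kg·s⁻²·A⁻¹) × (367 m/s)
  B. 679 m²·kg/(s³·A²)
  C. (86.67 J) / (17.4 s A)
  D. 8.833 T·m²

C.

Reference: W·A⁻¹ = J·s⁻¹·A⁻¹ = kg·m²·s⁻³·A⁻¹.
Each option:
  A. [kg·s⁻²·A⁻¹] · [m·s⁻¹] = kg·m·s⁻³·A⁻¹
  B. kg·m²·s⁻³·A⁻²
  C. [kg·m²·s⁻²] / [s·A] = kg·m²·s⁻³·A⁻¹  ← same
  D. T·m² = Wb·m⁻²·m² = kg·m²·s⁻²·A⁻¹
Only C. matches kg·m²·s⁻³·A⁻¹.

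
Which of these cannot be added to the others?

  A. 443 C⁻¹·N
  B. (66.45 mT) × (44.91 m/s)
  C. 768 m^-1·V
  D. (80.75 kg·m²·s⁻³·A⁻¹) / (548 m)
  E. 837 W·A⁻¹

Work out the base dimensions of each:
  A. N·C⁻¹ = kg·m·s⁻²·(s·A)⁻¹ = kg·m·s⁻³·A⁻¹
  B. [kg·s⁻²·A⁻¹] · [m·s⁻¹] = kg·m·s⁻³·A⁻¹
  C. V·m⁻¹ = J·C⁻¹·m⁻¹ = kg·m·s⁻³·A⁻¹
  D. [kg·m²·s⁻³·A⁻¹] / [m] = kg·m·s⁻³·A⁻¹
  E. W·A⁻¹ = J·s⁻¹·A⁻¹ = kg·m²·s⁻³·A⁻¹
All reduce to kg·m·s⁻³·A⁻¹ except E., which is kg·m²·s⁻³·A⁻¹.

E.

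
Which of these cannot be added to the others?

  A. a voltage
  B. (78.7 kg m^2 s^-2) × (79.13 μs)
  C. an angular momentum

A.

Work out the base dimensions of each:
  A. [voltage] = kg·m²·s⁻³·A⁻¹
  B. [kg·m²·s⁻²] · [s] = kg·m²·s⁻¹
  C. [angular momentum] = kg·m²·s⁻¹
All reduce to kg·m²·s⁻¹ except A., which is kg·m²·s⁻³·A⁻¹.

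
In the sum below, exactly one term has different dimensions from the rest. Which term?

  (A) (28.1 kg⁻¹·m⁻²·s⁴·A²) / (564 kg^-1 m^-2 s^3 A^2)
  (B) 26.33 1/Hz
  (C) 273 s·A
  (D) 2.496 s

Dimensions:
  (A) [kg⁻¹·m⁻²·s⁴·A²] / [kg⁻¹·m⁻²·s³·A²] = s
  (B) Hz⁻¹ = (s⁻¹)⁻¹ = s
  (C) A·s = s·A
  (D) s
All reduce to s except (C), which is s·A.

(C)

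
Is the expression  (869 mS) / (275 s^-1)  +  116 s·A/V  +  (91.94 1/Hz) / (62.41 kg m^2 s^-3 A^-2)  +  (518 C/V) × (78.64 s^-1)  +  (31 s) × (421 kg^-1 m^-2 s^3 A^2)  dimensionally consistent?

No

In SI base units:
  (869 mS) / (275 s^-1):  [kg⁻¹·m⁻²·s³·A²] / [s⁻¹] = kg⁻¹·m⁻²·s⁴·A²
  116 s·A/V:  A·s·V⁻¹ = A·s·(J·C⁻¹)⁻¹ = kg⁻¹·m⁻²·s⁴·A²
  (91.94 1/Hz) / (62.41 kg m^2 s^-3 A^-2):  [s] / [kg·m²·s⁻³·A⁻²] = kg⁻¹·m⁻²·s⁴·A²
  (518 C/V) × (78.64 s^-1):  [kg⁻¹·m⁻²·s⁴·A²] · [s⁻¹] = kg⁻¹·m⁻²·s³·A²
  (31 s) × (421 kg^-1 m^-2 s^3 A^2):  [s] · [kg⁻¹·m⁻²·s³·A²] = kg⁻¹·m⁻²·s⁴·A²
The terms do not share a single dimension (kg⁻¹·m⁻²·s³·A² vs kg⁻¹·m⁻²·s⁴·A²).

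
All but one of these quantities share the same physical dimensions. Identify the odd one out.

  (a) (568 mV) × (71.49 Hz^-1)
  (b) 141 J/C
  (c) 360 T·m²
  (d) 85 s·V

Expand each in SI base units:
  (a) [kg·m²·s⁻³·A⁻¹] · [s] = kg·m²·s⁻²·A⁻¹
  (b) J·C⁻¹ = N·m·(s·A)⁻¹ = kg·m²·s⁻³·A⁻¹
  (c) T·m² = Wb·m⁻²·m² = kg·m²·s⁻²·A⁻¹
  (d) V·s = J·C⁻¹·s = kg·m²·s⁻²·A⁻¹
All reduce to kg·m²·s⁻²·A⁻¹ except (b), which is kg·m²·s⁻³·A⁻¹.

(b)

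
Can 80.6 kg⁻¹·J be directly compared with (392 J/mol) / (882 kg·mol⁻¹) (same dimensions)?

Yes

Work out the base dimensions of each:
  80.6 kg⁻¹·J:  J·kg⁻¹ = N·m·kg⁻¹ = m²·s⁻²
  (392 J/mol) / (882 kg·mol⁻¹):  [kg·m²·s⁻²·mol⁻¹] / [kg·mol⁻¹] = m²·s⁻²
Both are m²·s⁻², so they have the same dimensions and can be added.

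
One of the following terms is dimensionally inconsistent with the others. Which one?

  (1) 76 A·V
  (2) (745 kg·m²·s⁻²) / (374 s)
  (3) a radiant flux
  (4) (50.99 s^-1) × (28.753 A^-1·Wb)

Reduce each to base SI dimensions:
  (1) V·A = J·C⁻¹·A = kg·m²·s⁻³
  (2) [kg·m²·s⁻²] / [s] = kg·m²·s⁻³
  (3) [radiant flux] = kg·m²·s⁻³
  (4) [s⁻¹] · [kg·m²·s⁻²·A⁻²] = kg·m²·s⁻³·A⁻²
All reduce to kg·m²·s⁻³ except (4), which is kg·m²·s⁻³·A⁻².

(4)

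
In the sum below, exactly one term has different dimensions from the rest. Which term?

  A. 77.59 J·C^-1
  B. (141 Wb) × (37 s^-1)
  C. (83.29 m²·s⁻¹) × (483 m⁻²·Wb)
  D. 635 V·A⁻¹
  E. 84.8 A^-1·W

D.

Work out the base dimensions of each:
  A. J·C⁻¹ = N·m·(s·A)⁻¹ = kg·m²·s⁻³·A⁻¹
  B. [kg·m²·s⁻²·A⁻¹] · [s⁻¹] = kg·m²·s⁻³·A⁻¹
  C. [m²·s⁻¹] · [kg·s⁻²·A⁻¹] = kg·m²·s⁻³·A⁻¹
  D. V·A⁻¹ = J·C⁻¹·A⁻¹ = kg·m²·s⁻³·A⁻²
  E. W·A⁻¹ = J·s⁻¹·A⁻¹ = kg·m²·s⁻³·A⁻¹
All reduce to kg·m²·s⁻³·A⁻¹ except D., which is kg·m²·s⁻³·A⁻².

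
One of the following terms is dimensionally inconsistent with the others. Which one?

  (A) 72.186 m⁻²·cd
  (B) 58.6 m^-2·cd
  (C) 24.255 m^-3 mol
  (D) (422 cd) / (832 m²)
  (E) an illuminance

In SI base units:
  (A) m⁻²·cd
  (B) cd·m⁻² = m⁻²·cd
  (C) m⁻³·mol
  (D) [cd] / [m²] = m⁻²·cd
  (E) [illuminance] = m⁻²·cd
All reduce to m⁻²·cd except (C), which is m⁻³·mol.

(C)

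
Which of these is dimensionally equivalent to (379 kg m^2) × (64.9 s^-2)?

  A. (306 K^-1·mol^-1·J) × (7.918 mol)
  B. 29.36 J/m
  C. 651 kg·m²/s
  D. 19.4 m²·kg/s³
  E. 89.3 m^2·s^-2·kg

E.

Reference: [kg·m²] · [s⁻²] = kg·m²·s⁻².
Each option:
  A. [kg·m²·s⁻²·K⁻¹·mol⁻¹] · [mol] = kg·m²·s⁻²·K⁻¹
  B. J·m⁻¹ = N·m·m⁻¹ = kg·m·s⁻²
  C. kg·m²·s⁻¹
  D. kg·m²·s⁻³
  E. kg·m²·s⁻²  ← same
Only E. matches kg·m²·s⁻².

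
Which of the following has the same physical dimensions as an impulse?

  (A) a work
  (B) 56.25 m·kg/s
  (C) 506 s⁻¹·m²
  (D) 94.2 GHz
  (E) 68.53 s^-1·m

Reference: [impulse] = kg·m·s⁻¹.
Each option:
  (A) [work] = kg·m²·s⁻²
  (B) kg·m·s⁻¹  ← same
  (C) m²·s⁻¹
  (D) Hz = s⁻¹
  (E) m·s⁻¹
Only (B) matches kg·m·s⁻¹.

(B)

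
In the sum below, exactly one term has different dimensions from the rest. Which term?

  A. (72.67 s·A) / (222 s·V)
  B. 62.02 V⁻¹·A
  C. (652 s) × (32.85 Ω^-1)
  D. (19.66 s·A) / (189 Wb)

C.

Reduce each to base SI dimensions:
  A. [s·A] / [kg·m²·s⁻²·A⁻¹] = kg⁻¹·m⁻²·s³·A²
  B. A·V⁻¹ = A·(J·C⁻¹)⁻¹ = kg⁻¹·m⁻²·s³·A²
  C. [s] · [kg⁻¹·m⁻²·s³·A²] = kg⁻¹·m⁻²·s⁴·A²
  D. [s·A] / [kg·m²·s⁻²·A⁻¹] = kg⁻¹·m⁻²·s³·A²
All reduce to kg⁻¹·m⁻²·s³·A² except C., which is kg⁻¹·m⁻²·s⁴·A².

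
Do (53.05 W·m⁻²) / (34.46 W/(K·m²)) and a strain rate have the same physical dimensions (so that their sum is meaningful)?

Expand each in SI base units:
  (53.05 W·m⁻²) / (34.46 W/(K·m²)):  [kg·s⁻³] / [kg·s⁻³·K⁻¹] = K
  a strain rate:  [strain rate] = s⁻¹
K ≠ s⁻¹, so they cannot be added.

No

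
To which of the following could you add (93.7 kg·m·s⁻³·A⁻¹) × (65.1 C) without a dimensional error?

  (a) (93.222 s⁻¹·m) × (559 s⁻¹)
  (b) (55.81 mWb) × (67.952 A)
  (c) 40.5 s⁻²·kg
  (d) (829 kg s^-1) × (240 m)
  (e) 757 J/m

Reference: [kg·m·s⁻³·A⁻¹] · [s·A] = kg·m·s⁻².
Each option:
  (a) [m·s⁻¹] · [s⁻¹] = m·s⁻²
  (b) [kg·m²·s⁻²·A⁻¹] · [A] = kg·m²·s⁻²
  (c) kg·s⁻²
  (d) [kg·s⁻¹] · [m] = kg·m·s⁻¹
  (e) J·m⁻¹ = N·m·m⁻¹ = kg·m·s⁻²  ← same
Only (e) matches kg·m·s⁻².

(e)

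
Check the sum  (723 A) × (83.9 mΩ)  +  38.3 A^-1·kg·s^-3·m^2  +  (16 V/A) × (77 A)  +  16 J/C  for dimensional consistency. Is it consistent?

Yes

In SI base units:
  (723 A) × (83.9 mΩ):  [A] · [kg·m²·s⁻³·A⁻²] = kg·m²·s⁻³·A⁻¹
  38.3 A^-1·kg·s^-3·m^2:  kg·m²·s⁻³·A⁻¹
  (16 V/A) × (77 A):  [kg·m²·s⁻³·A⁻²] · [A] = kg·m²·s⁻³·A⁻¹
  16 J/C:  J·C⁻¹ = N·m·(s·A)⁻¹ = kg·m²·s⁻³·A⁻¹
Every term reduces to kg·m²·s⁻³·A⁻¹.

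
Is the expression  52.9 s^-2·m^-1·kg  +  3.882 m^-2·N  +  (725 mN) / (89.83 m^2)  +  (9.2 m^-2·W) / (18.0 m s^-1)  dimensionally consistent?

Yes

Dimensions:
  52.9 s^-2·m^-1·kg:  kg·m⁻¹·s⁻²
  3.882 m^-2·N:  N·m⁻² = kg·m·s⁻²·m⁻² = kg·m⁻¹·s⁻²
  (725 mN) / (89.83 m^2):  [kg·m·s⁻²] / [m²] = kg·m⁻¹·s⁻²
  (9.2 m^-2·W) / (18.0 m s^-1):  [kg·s⁻³] / [m·s⁻¹] = kg·m⁻¹·s⁻²
Every term reduces to kg·m⁻¹·s⁻².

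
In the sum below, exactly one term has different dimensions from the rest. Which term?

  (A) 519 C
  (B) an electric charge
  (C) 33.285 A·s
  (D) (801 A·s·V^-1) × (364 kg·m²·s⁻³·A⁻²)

(D)

Work out the base dimensions of each:
  (A) C = s·A
  (B) [electric charge] = s·A
  (C) A·s = s·A
  (D) [kg⁻¹·m⁻²·s⁴·A²] · [kg·m²·s⁻³·A⁻²] = s
All reduce to s·A except (D), which is s.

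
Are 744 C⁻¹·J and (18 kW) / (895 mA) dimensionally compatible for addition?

Yes

In SI base units:
  744 C⁻¹·J:  J·C⁻¹ = N·m·(s·A)⁻¹ = kg·m²·s⁻³·A⁻¹
  (18 kW) / (895 mA):  [kg·m²·s⁻³] / [A] = kg·m²·s⁻³·A⁻¹
Both are kg·m²·s⁻³·A⁻¹, so they have the same dimensions and can be added.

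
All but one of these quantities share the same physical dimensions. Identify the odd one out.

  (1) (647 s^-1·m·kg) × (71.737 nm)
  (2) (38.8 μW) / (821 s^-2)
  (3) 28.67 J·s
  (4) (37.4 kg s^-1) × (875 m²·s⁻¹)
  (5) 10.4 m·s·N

(4)

Dimensions:
  (1) [kg·m·s⁻¹] · [m] = kg·m²·s⁻¹
  (2) [kg·m²·s⁻³] / [s⁻²] = kg·m²·s⁻¹
  (3) J·s = N·m·s = kg·m²·s⁻¹
  (4) [kg·s⁻¹] · [m²·s⁻¹] = kg·m²·s⁻²
  (5) N·m·s = kg·m·s⁻²·m·s = kg·m²·s⁻¹
All reduce to kg·m²·s⁻¹ except (4), which is kg·m²·s⁻².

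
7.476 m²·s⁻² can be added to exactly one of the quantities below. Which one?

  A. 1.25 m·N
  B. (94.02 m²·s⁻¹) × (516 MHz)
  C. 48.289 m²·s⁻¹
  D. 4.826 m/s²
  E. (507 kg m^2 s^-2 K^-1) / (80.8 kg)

Reference: m²·s⁻².
Each option:
  A. N·m = kg·m·s⁻²·m = kg·m²·s⁻²
  B. [m²·s⁻¹] · [s⁻¹] = m²·s⁻²  ← same
  C. m²·s⁻¹
  D. m·s⁻²
  E. [kg·m²·s⁻²·K⁻¹] / [kg] = m²·s⁻²·K⁻¹
Only B. matches m²·s⁻².

B.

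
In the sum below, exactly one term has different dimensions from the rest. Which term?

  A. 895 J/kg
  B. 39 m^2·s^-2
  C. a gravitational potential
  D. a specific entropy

Dimensions:
  A. J·kg⁻¹ = N·m·kg⁻¹ = m²·s⁻²
  B. m²·s⁻²
  C. [gravitational potential] = m²·s⁻²
  D. [specific entropy] = m²·s⁻²·K⁻¹
All reduce to m²·s⁻² except D., which is m²·s⁻²·K⁻¹.

D.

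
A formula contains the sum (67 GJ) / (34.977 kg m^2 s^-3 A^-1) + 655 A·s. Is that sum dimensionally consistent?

Dimensions:
  (67 GJ) / (34.977 kg m^2 s^-3 A^-1):  [kg·m²·s⁻²] / [kg·m²·s⁻³·A⁻¹] = s·A
  655 A·s:  A·s = s·A
Both are s·A, so they have the same dimensions and can be added.

Yes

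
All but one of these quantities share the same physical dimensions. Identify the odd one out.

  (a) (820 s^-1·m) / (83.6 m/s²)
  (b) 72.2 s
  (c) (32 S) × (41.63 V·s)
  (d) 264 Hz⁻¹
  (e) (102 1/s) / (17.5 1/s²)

(c)

Reduce each to base SI dimensions:
  (a) [m·s⁻¹] / [m·s⁻²] = s
  (b) s
  (c) [kg⁻¹·m⁻²·s³·A²] · [kg·m²·s⁻²·A⁻¹] = s·A
  (d) Hz⁻¹ = (s⁻¹)⁻¹ = s
  (e) [s⁻¹] / [s⁻²] = s
All reduce to s except (c), which is s·A.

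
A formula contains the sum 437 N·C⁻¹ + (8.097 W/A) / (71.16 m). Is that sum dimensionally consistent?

Yes

Reduce each to base SI dimensions:
  437 N·C⁻¹:  N·C⁻¹ = kg·m·s⁻²·(s·A)⁻¹ = kg·m·s⁻³·A⁻¹
  (8.097 W/A) / (71.16 m):  [kg·m²·s⁻³·A⁻¹] / [m] = kg·m·s⁻³·A⁻¹
Both are kg·m·s⁻³·A⁻¹, so they have the same dimensions and can be added.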